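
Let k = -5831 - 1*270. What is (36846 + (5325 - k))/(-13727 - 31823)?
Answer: -24136/22775 ≈ -1.0598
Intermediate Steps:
k = -6101 (k = -5831 - 270 = -6101)
(36846 + (5325 - k))/(-13727 - 31823) = (36846 + (5325 - 1*(-6101)))/(-13727 - 31823) = (36846 + (5325 + 6101))/(-45550) = (36846 + 11426)*(-1/45550) = 48272*(-1/45550) = -24136/22775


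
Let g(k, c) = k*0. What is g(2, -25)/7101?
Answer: 0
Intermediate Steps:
g(k, c) = 0
g(2, -25)/7101 = 0/7101 = 0*(1/7101) = 0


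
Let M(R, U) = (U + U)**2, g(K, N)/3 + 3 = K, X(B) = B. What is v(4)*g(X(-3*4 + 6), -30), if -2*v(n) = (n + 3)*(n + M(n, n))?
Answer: 6426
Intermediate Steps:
g(K, N) = -9 + 3*K
M(R, U) = 4*U**2 (M(R, U) = (2*U)**2 = 4*U**2)
v(n) = -(3 + n)*(n + 4*n**2)/2 (v(n) = -(n + 3)*(n + 4*n**2)/2 = -(3 + n)*(n + 4*n**2)/2)
v(4)*g(X(-3*4 + 6), -30) = ((1/2)*4*(-3 - 13*4 - 4*4**2))*(-9 + 3*(-3*4 + 6)) = ((1/2)*4*(-3 - 52 - 4*16))*(-9 + 3*(-12 + 6)) = ((1/2)*4*(-3 - 52 - 64))*(-9 + 3*(-6)) = ((1/2)*4*(-119))*(-9 - 18) = -238*(-27) = 6426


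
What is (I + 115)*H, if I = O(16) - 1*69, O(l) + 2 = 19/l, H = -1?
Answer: -723/16 ≈ -45.188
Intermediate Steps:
O(l) = -2 + 19/l
I = -1117/16 (I = (-2 + 19/16) - 1*69 = (-2 + 19*(1/16)) - 69 = (-2 + 19/16) - 69 = -13/16 - 69 = -1117/16 ≈ -69.813)
(I + 115)*H = (-1117/16 + 115)*(-1) = (723/16)*(-1) = -723/16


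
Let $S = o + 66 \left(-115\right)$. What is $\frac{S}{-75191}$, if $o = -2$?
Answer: $\frac{7592}{75191} \approx 0.10097$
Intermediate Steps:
$S = -7592$ ($S = -2 + 66 \left(-115\right) = -2 - 7590 = -7592$)
$\frac{S}{-75191} = - \frac{7592}{-75191} = \left(-7592\right) \left(- \frac{1}{75191}\right) = \frac{7592}{75191}$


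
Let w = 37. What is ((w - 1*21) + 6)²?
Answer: 484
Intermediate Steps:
((w - 1*21) + 6)² = ((37 - 1*21) + 6)² = ((37 - 21) + 6)² = (16 + 6)² = 22² = 484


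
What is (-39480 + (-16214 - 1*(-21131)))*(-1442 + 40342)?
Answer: -1344500700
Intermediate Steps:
(-39480 + (-16214 - 1*(-21131)))*(-1442 + 40342) = (-39480 + (-16214 + 21131))*38900 = (-39480 + 4917)*38900 = -34563*38900 = -1344500700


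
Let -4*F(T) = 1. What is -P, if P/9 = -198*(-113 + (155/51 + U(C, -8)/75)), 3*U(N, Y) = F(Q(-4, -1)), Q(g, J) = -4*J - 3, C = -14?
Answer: -166559283/850 ≈ -1.9595e+5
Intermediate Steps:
Q(g, J) = -3 - 4*J
F(T) = -1/4 (F(T) = -1/4*1 = -1/4)
U(N, Y) = -1/12 (U(N, Y) = (1/3)*(-1/4) = -1/12)
P = 166559283/850 (P = 9*(-198*(-113 + (155/51 - 1/12/75))) = 9*(-198*(-113 + (155*(1/51) - 1/12*1/75))) = 9*(-198*(-113 + (155/51 - 1/900))) = 9*(-198*(-113 + 46483/15300)) = 9*(-198*(-1682417/15300)) = 9*(18506587/850) = 166559283/850 ≈ 1.9595e+5)
-P = -1*166559283/850 = -166559283/850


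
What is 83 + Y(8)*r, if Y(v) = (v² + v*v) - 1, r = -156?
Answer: -19729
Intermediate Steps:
Y(v) = -1 + 2*v² (Y(v) = (v² + v²) - 1 = 2*v² - 1 = -1 + 2*v²)
83 + Y(8)*r = 83 + (-1 + 2*8²)*(-156) = 83 + (-1 + 2*64)*(-156) = 83 + (-1 + 128)*(-156) = 83 + 127*(-156) = 83 - 19812 = -19729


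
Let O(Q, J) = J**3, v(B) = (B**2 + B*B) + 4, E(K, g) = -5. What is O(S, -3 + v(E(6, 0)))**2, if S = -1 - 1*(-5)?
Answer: 17596287801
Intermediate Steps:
S = 4 (S = -1 + 5 = 4)
v(B) = 4 + 2*B**2 (v(B) = (B**2 + B**2) + 4 = 2*B**2 + 4 = 4 + 2*B**2)
O(S, -3 + v(E(6, 0)))**2 = ((-3 + (4 + 2*(-5)**2))**3)**2 = ((-3 + (4 + 2*25))**3)**2 = ((-3 + (4 + 50))**3)**2 = ((-3 + 54)**3)**2 = (51**3)**2 = 132651**2 = 17596287801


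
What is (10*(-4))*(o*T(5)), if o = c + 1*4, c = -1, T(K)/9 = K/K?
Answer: -1080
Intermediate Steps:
T(K) = 9 (T(K) = 9*(K/K) = 9*1 = 9)
o = 3 (o = -1 + 1*4 = -1 + 4 = 3)
(10*(-4))*(o*T(5)) = (10*(-4))*(3*9) = -40*27 = -1080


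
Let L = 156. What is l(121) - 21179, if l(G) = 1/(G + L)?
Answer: -5866582/277 ≈ -21179.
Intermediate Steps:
l(G) = 1/(156 + G) (l(G) = 1/(G + 156) = 1/(156 + G))
l(121) - 21179 = 1/(156 + 121) - 21179 = 1/277 - 21179 = -5866582/277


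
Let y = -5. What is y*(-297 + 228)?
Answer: 345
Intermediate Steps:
y*(-297 + 228) = -5*(-297 + 228) = -5*(-69) = 345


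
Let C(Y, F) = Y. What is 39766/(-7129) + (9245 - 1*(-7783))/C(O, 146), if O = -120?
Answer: -10513711/71290 ≈ -147.48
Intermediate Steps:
39766/(-7129) + (9245 - 1*(-7783))/C(O, 146) = 39766/(-7129) + (9245 - 1*(-7783))/(-120) = 39766*(-1/7129) + (9245 + 7783)*(-1/120) = -39766/7129 + 17028*(-1/120) = -39766/7129 - 1419/10 = -10513711/71290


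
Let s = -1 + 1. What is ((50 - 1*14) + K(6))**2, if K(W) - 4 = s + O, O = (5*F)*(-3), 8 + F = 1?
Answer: 21025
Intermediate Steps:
F = -7 (F = -8 + 1 = -7)
s = 0
O = 105 (O = (5*(-7))*(-3) = -35*(-3) = 105)
K(W) = 109 (K(W) = 4 + (0 + 105) = 4 + 105 = 109)
((50 - 1*14) + K(6))**2 = ((50 - 1*14) + 109)**2 = ((50 - 14) + 109)**2 = (36 + 109)**2 = 145**2 = 21025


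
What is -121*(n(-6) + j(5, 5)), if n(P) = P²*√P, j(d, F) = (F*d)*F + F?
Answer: -15730 - 4356*I*√6 ≈ -15730.0 - 10670.0*I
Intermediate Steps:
j(d, F) = F + d*F² (j(d, F) = d*F² + F = F + d*F²)
n(P) = P^(5/2)
-121*(n(-6) + j(5, 5)) = -121*((-6)^(5/2) + 5*(1 + 5*5)) = -121*(36*I*√6 + 5*(1 + 25)) = -121*(36*I*√6 + 5*26) = -121*(36*I*√6 + 130) = -121*(130 + 36*I*√6) = -15730 - 4356*I*√6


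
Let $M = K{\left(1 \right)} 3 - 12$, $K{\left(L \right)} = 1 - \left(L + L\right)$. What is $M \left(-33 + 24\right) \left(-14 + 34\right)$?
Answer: $2700$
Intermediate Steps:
$K{\left(L \right)} = 1 - 2 L$
$M = -15$ ($M = \left(1 - 2\right) 3 - 12 = \left(-1\right) 3 - 12 = -3 - 12 = -15$)
$M \left(-33 + 24\right) \left(-14 + 34\right) = - 15 \left(-33 + 24\right) \left(-14 + 34\right) = - 15 \left(\left(-9\right) 20\right) = \left(-15\right) \left(-180\right) = 2700$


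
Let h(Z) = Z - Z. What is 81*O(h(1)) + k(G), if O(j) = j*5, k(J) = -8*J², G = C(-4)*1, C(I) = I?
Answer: -128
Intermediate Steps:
h(Z) = 0
G = -4 (G = -4*1 = -4)
O(j) = 5*j
81*O(h(1)) + k(G) = 81*(5*0) - 8*(-4)² = 81*0 - 8*16 = 0 - 128 = -128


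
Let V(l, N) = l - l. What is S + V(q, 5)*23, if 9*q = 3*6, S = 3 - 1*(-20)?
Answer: 23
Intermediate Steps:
S = 23 (S = 3 + 20 = 23)
q = 2 (q = (3*6)/9 = (⅑)*18 = 2)
V(l, N) = 0
S + V(q, 5)*23 = 23 + 0*23 = 23 + 0 = 23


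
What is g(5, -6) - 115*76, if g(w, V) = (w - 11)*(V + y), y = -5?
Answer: -8674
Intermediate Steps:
g(w, V) = (-11 + w)*(-5 + V) (g(w, V) = (w - 11)*(V - 5) = (-11 + w)*(-5 + V))
g(5, -6) - 115*76 = (55 - 11*(-6) - 5*5 - 6*5) - 115*76 = (55 + 66 - 25 - 30) - 8740 = 66 - 8740 = -8674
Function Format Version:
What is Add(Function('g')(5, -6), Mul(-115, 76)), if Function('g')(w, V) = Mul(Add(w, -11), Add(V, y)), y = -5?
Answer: -8674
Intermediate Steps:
Function('g')(w, V) = Mul(Add(-11, w), Add(-5, V)) (Function('g')(w, V) = Mul(Add(w, -11), Add(V, -5)) = Mul(Add(-11, w), Add(-5, V)))
Add(Function('g')(5, -6), Mul(-115, 76)) = Add(Add(55, Mul(-11, -6), Mul(-5, 5), Mul(-6, 5)), Mul(-115, 76)) = Add(Add(55, 66, -25, -30), -8740) = Add(66, -8740) = -8674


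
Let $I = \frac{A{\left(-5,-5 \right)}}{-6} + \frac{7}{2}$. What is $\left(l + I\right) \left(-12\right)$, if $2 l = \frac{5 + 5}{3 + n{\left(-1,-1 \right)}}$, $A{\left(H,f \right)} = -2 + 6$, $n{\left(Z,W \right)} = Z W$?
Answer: $-49$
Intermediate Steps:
$n{\left(Z,W \right)} = W Z$
$A{\left(H,f \right)} = 4$
$l = \frac{5}{4}$ ($l = \frac{\left(5 + 5\right) \frac{1}{3 - -1}}{2} = \frac{10 \frac{1}{3 + 1}}{2} = \frac{10 \cdot \frac{1}{4}}{2} = \frac{1}{2} \cdot \frac{5}{2} = \frac{5}{4} \approx 1.25$)
$I = \frac{17}{6}$ ($I = \frac{4}{-6} + \frac{7}{2} = 4 \left(- \frac{1}{6}\right) + 7 \cdot \frac{1}{2} = - \frac{2}{3} + \frac{7}{2} = \frac{17}{6} \approx 2.8333$)
$\left(l + I\right) \left(-12\right) = \left(\frac{5}{4} + \frac{17}{6}\right) \left(-12\right) = \frac{49}{12} \left(-12\right) = -49$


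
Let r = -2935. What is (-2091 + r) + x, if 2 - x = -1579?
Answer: -3445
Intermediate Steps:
x = 1581 (x = 2 - 1*(-1579) = 2 + 1579 = 1581)
(-2091 + r) + x = (-2091 - 2935) + 1581 = -5026 + 1581 = -3445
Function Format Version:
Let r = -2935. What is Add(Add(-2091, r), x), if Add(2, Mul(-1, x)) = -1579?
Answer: -3445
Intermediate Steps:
x = 1581 (x = Add(2, Mul(-1, -1579)) = Add(2, 1579) = 1581)
Add(Add(-2091, r), x) = Add(Add(-2091, -2935), 1581) = Add(-5026, 1581) = -3445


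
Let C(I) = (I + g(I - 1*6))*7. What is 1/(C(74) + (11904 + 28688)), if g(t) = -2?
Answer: 1/41096 ≈ 2.4333e-5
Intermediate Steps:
C(I) = -14 + 7*I (C(I) = (I - 2)*7 = (-2 + I)*7 = -14 + 7*I)
1/(C(74) + (11904 + 28688)) = 1/((-14 + 7*74) + (11904 + 28688)) = 1/((-14 + 518) + 40592) = 1/(504 + 40592) = 1/41096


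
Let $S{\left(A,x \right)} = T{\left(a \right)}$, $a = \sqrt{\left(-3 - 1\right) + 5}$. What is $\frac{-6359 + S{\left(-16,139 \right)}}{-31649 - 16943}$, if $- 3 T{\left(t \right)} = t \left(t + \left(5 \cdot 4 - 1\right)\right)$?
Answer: $\frac{19097}{145776} \approx 0.131$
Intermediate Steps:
$a = 1$ ($a = \sqrt{\left(-3 - 1\right) + 5} = \sqrt{-4 + 5} = \sqrt{1} = 1$)
$T{\left(t \right)} = - \frac{t \left(19 + t\right)}{3}$ ($T{\left(t \right)} = - \frac{t \left(t + \left(5 \cdot 4 - 1\right)\right)}{3} = - \frac{t \left(t + \left(20 - 1\right)\right)}{3} = - \frac{t \left(t + 19\right)}{3} = - \frac{t \left(19 + t\right)}{3}$)
$S{\left(A,x \right)} = - \frac{20}{3}$ ($S{\left(A,x \right)} = \left(- \frac{1}{3}\right) 1 \left(19 + 1\right) = \left(- \frac{1}{3}\right) 1 \cdot 20 = - \frac{20}{3}$)
$\frac{-6359 + S{\left(-16,139 \right)}}{-31649 - 16943} = \frac{-6359 - \frac{20}{3}}{-31649 - 16943} = - \frac{19097}{3 \left(-48592\right)} = \left(- \frac{19097}{3}\right) \left(- \frac{1}{48592}\right) = \frac{19097}{145776}$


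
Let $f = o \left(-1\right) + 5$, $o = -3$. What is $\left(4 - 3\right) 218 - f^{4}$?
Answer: $-3878$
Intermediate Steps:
$f = 8$ ($f = \left(-3\right) \left(-1\right) + 5 = 3 + 5 = 8$)
$\left(4 - 3\right) 218 - f^{4} = \left(4 - 3\right) 218 - 8^{4} = \left(4 - 3\right) 218 - 4096 = 1 \cdot 218 - 4096 = 218 - 4096 = -3878$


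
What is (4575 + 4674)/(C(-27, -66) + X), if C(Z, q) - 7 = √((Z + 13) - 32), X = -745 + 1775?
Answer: 9591213/1075415 - 9249*I*√46/1075415 ≈ 8.9186 - 0.058331*I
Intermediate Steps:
X = 1030
C(Z, q) = 7 + √(-19 + Z) (C(Z, q) = 7 + √((Z + 13) - 32) = 7 + √((13 + Z) - 32) = 7 + √(-19 + Z))
(4575 + 4674)/(C(-27, -66) + X) = (4575 + 4674)/((7 + √(-19 - 27)) + 1030) = 9249/((7 + √(-46)) + 1030) = 9249/((7 + I*√46) + 1030) = 9249/(1037 + I*√46)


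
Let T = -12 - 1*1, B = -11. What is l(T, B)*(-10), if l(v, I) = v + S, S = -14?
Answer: 270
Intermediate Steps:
T = -13 (T = -12 - 1 = -13)
l(v, I) = -14 + v (l(v, I) = v - 14 = -14 + v)
l(T, B)*(-10) = (-14 - 13)*(-10) = -27*(-10) = 270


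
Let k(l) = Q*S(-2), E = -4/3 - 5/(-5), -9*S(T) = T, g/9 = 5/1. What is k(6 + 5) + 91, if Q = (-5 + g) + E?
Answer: 2695/27 ≈ 99.815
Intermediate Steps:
g = 45 (g = 9*(5/1) = 9*(5*1) = 9*5 = 45)
S(T) = -T/9
E = -⅓ (E = -4*⅓ - 5*(-⅕) = -4/3 + 1 = -⅓ ≈ -0.33333)
Q = 119/3 (Q = (-5 + 45) - ⅓ = 40 - ⅓ = 119/3 ≈ 39.667)
k(l) = 238/27 (k(l) = 119*(-⅑*(-2))/3 = (119/3)*(2/9) = 238/27)
k(6 + 5) + 91 = 238/27 + 91 = 2695/27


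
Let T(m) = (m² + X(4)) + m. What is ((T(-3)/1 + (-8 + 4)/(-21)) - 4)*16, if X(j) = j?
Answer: 2080/21 ≈ 99.048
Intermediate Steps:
T(m) = 4 + m + m² (T(m) = (m² + 4) + m = (4 + m²) + m = 4 + m + m²)
((T(-3)/1 + (-8 + 4)/(-21)) - 4)*16 = (((4 - 3 + (-3)²)/1 + (-8 + 4)/(-21)) - 4)*16 = (((4 - 3 + 9)*1 - 4*(-1/21)) - 4)*16 = ((10*1 + 4/21) - 4)*16 = ((10 + 4/21) - 4)*16 = (214/21 - 4)*16 = (130/21)*16 = 2080/21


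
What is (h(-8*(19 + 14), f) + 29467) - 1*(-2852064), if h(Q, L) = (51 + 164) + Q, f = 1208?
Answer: 2881482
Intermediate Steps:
h(Q, L) = 215 + Q
(h(-8*(19 + 14), f) + 29467) - 1*(-2852064) = ((215 - 8*(19 + 14)) + 29467) - 1*(-2852064) = ((215 - 8*33) + 29467) + 2852064 = ((215 - 264) + 29467) + 2852064 = (-49 + 29467) + 2852064 = 29418 + 2852064 = 2881482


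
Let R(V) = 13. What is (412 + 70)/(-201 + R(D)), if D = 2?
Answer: -241/94 ≈ -2.5638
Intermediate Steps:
(412 + 70)/(-201 + R(D)) = (412 + 70)/(-201 + 13) = 482/(-188) = 482*(-1/188) = -241/94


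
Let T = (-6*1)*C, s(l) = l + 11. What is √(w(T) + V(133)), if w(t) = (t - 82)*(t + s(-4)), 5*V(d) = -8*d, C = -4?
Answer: I*√50270/5 ≈ 44.842*I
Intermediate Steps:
V(d) = -8*d/5 (V(d) = (-8*d)/5 = -8*d/5)
s(l) = 11 + l
T = 24 (T = -6*1*(-4) = -6*(-4) = 24)
w(t) = (-82 + t)*(7 + t) (w(t) = (t - 82)*(t + (11 - 4)) = (-82 + t)*(t + 7) = (-82 + t)*(7 + t))
√(w(T) + V(133)) = √((-574 + 24² - 75*24) - 8/5*133) = √((-574 + 576 - 1800) - 1064/5) = √(-1798 - 1064/5) = √(-10054/5) = I*√50270/5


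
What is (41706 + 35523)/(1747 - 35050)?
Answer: -25743/11101 ≈ -2.3190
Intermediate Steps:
(41706 + 35523)/(1747 - 35050) = 77229/(-33303) = 77229*(-1/33303) = -25743/11101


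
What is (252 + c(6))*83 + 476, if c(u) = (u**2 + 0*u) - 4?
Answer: 24048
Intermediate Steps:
c(u) = -4 + u**2 (c(u) = (u**2 + 0) - 4 = u**2 - 4 = -4 + u**2)
(252 + c(6))*83 + 476 = (252 + (-4 + 6**2))*83 + 476 = (252 + (-4 + 36))*83 + 476 = (252 + 32)*83 + 476 = 284*83 + 476 = 23572 + 476 = 24048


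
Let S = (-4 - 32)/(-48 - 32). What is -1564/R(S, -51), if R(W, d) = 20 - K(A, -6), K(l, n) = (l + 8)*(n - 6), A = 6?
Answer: -391/47 ≈ -8.3192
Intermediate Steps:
S = 9/20 (S = -36/(-80) = -36*(-1/80) = 9/20 ≈ 0.45000)
K(l, n) = (-6 + n)*(8 + l) (K(l, n) = (8 + l)*(-6 + n) = (-6 + n)*(8 + l))
R(W, d) = 188 (R(W, d) = 20 - (-48 - 6*6 + 8*(-6) + 6*(-6)) = 20 - (-48 - 36 - 48 - 36) = 20 - 1*(-168) = 20 + 168 = 188)
-1564/R(S, -51) = -1564/188 = -1564*1/188 = -391/47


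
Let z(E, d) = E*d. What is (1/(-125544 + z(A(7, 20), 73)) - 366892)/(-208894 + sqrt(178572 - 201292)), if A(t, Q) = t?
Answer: 4791360675972339/2728015378228274 + 91747214874*I*sqrt(355)/1364007689114137 ≈ 1.7564 + 0.0012673*I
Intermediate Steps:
(1/(-125544 + z(A(7, 20), 73)) - 366892)/(-208894 + sqrt(178572 - 201292)) = (1/(-125544 + 7*73) - 366892)/(-208894 + sqrt(178572 - 201292)) = (1/(-125544 + 511) - 366892)/(-208894 + sqrt(-22720)) = (1/(-125033) - 366892)/(-208894 + 8*I*sqrt(355)) = (-1/125033 - 366892)/(-208894 + 8*I*sqrt(355)) = -45873607437/(125033*(-208894 + 8*I*sqrt(355)))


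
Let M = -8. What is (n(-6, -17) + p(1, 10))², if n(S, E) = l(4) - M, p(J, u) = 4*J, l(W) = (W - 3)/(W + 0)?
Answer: 2401/16 ≈ 150.06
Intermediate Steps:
l(W) = (-3 + W)/W
n(S, E) = 33/4 (n(S, E) = (-3 + 4)/4 - 1*(-8) = (¼)*1 + 8 = ¼ + 8 = 33/4)
(n(-6, -17) + p(1, 10))² = (33/4 + 4*1)² = (33/4 + 4)² = (49/4)² = 2401/16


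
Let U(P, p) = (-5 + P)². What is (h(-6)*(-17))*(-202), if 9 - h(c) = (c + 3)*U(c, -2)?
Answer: 1277448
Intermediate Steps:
h(c) = 9 - (-5 + c)²*(3 + c) (h(c) = 9 - (c + 3)*(-5 + c)² = 9 - (3 + c)*(-5 + c)² = 9 - (-5 + c)²*(3 + c))
(h(-6)*(-17))*(-202) = ((-66 - 1*(-6)³ + 5*(-6) + 7*(-6)²)*(-17))*(-202) = ((-66 - 1*(-216) - 30 + 7*36)*(-17))*(-202) = ((-66 + 216 - 30 + 252)*(-17))*(-202) = (372*(-17))*(-202) = -6324*(-202) = 1277448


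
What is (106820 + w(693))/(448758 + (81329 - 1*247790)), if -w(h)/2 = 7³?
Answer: 35378/94099 ≈ 0.37597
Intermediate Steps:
w(h) = -686 (w(h) = -2*7³ = -2*343 = -686)
(106820 + w(693))/(448758 + (81329 - 1*247790)) = (106820 - 686)/(448758 + (81329 - 1*247790)) = 106134/(448758 + (81329 - 247790)) = 106134/(448758 - 166461) = 106134/282297 = 106134*(1/282297) = 35378/94099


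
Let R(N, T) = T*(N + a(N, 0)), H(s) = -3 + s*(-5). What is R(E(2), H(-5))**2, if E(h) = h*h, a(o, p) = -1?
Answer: 4356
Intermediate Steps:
E(h) = h**2
H(s) = -3 - 5*s
R(N, T) = T*(-1 + N) (R(N, T) = T*(N - 1) = T*(-1 + N))
R(E(2), H(-5))**2 = ((-3 - 5*(-5))*(-1 + 2**2))**2 = ((-3 + 25)*(-1 + 4))**2 = (22*3)**2 = 66**2 = 4356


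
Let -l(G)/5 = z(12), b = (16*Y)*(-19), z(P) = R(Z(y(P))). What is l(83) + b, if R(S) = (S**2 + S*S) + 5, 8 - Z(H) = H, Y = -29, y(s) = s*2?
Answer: 6231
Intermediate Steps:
y(s) = 2*s
Z(H) = 8 - H
R(S) = 5 + 2*S**2 (R(S) = (S**2 + S**2) + 5 = 2*S**2 + 5 = 5 + 2*S**2)
z(P) = 5 + 2*(8 - 2*P)**2
b = 8816 (b = (16*(-29))*(-19) = -464*(-19) = 8816)
l(G) = -2585 (l(G) = -5*(5 + 8*(-4 + 12)**2) = -5*(5 + 8*8**2) = -5*(5 + 8*64) = -5*(5 + 512) = -5*517 = -2585)
l(83) + b = -2585 + 8816 = 6231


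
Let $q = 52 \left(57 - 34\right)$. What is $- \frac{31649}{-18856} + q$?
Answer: $\frac{22583425}{18856} \approx 1197.7$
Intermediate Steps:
$q = 1196$ ($q = 52 \cdot 23 = 1196$)
$- \frac{31649}{-18856} + q = - \frac{31649}{-18856} + 1196 = \left(-31649\right) \left(- \frac{1}{18856}\right) + 1196 = \frac{31649}{18856} + 1196 = \frac{22583425}{18856}$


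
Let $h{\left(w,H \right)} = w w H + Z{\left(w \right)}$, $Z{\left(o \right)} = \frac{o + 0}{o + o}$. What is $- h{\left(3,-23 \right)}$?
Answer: $\frac{413}{2} \approx 206.5$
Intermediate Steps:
$Z{\left(o \right)} = \frac{1}{2}$ ($Z{\left(o \right)} = \frac{o}{2 o} = o \frac{1}{2 o} = \frac{1}{2}$)
$h{\left(w,H \right)} = \frac{1}{2} + H w^{2}$ ($h{\left(w,H \right)} = w w H + \frac{1}{2} = w^{2} H + \frac{1}{2} = H w^{2} + \frac{1}{2} = \frac{1}{2} + H w^{2}$)
$- h{\left(3,-23 \right)} = - (\frac{1}{2} - 23 \cdot 3^{2}) = - (\frac{1}{2} - 207) = \left(-1\right) \left(- \frac{413}{2}\right) = \frac{413}{2}$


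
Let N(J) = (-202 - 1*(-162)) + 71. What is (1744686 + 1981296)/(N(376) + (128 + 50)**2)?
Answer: 3725982/31715 ≈ 117.48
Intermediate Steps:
N(J) = 31 (N(J) = (-202 + 162) + 71 = -40 + 71 = 31)
(1744686 + 1981296)/(N(376) + (128 + 50)**2) = (1744686 + 1981296)/(31 + (128 + 50)**2) = 3725982/(31 + 178**2) = 3725982/(31 + 31684) = 3725982/31715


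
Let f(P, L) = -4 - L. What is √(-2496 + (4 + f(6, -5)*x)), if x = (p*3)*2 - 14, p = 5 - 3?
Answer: I*√2494 ≈ 49.94*I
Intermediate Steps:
p = 2
x = -2 (x = (2*3)*2 - 14 = 6*2 - 14 = 12 - 14 = -2)
√(-2496 + (4 + f(6, -5)*x)) = √(-2496 + (4 + (-4 - 1*(-5))*(-2))) = √(-2496 + (4 + (-4 + 5)*(-2))) = √(-2496 + (4 + 1*(-2))) = √(-2496 + (4 - 2)) = √(-2496 + 2) = √(-2494) = I*√2494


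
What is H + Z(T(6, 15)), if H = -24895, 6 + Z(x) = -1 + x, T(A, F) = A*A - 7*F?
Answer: -24971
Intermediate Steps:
T(A, F) = A² - 7*F
Z(x) = -7 + x (Z(x) = -6 + (-1 + x) = -7 + x)
H + Z(T(6, 15)) = -24895 + (-7 + (6² - 7*15)) = -24895 + (-7 + (36 - 105)) = -24895 + (-7 - 69) = -24895 - 76 = -24971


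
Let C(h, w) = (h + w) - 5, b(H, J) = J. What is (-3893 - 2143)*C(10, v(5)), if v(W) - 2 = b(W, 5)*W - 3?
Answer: -175044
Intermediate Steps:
v(W) = -1 + 5*W (v(W) = 2 + (5*W - 3) = 2 + (-3 + 5*W) = -1 + 5*W)
C(h, w) = -5 + h + w
(-3893 - 2143)*C(10, v(5)) = (-3893 - 2143)*(-5 + 10 + (-1 + 5*5)) = -6036*(-5 + 10 + (-1 + 25)) = -6036*(-5 + 10 + 24) = -6036*29 = -175044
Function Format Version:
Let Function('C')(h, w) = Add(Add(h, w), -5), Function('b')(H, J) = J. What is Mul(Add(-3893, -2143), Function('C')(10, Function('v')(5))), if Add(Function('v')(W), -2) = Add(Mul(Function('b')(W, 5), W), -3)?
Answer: -175044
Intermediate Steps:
Function('v')(W) = Add(-1, Mul(5, W)) (Function('v')(W) = Add(2, Add(Mul(5, W), -3)) = Add(2, Add(-3, Mul(5, W))) = Add(-1, Mul(5, W)))
Function('C')(h, w) = Add(-5, h, w)
Mul(Add(-3893, -2143), Function('C')(10, Function('v')(5))) = Mul(Add(-3893, -2143), Add(-5, 10, Add(-1, Mul(5, 5)))) = Mul(-6036, Add(-5, 10, Add(-1, 25))) = Mul(-6036, Add(-5, 10, 24)) = Mul(-6036, 29) = -175044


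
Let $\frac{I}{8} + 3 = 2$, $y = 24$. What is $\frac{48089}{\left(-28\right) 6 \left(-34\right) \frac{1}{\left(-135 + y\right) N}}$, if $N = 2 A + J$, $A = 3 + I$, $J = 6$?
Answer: $\frac{1779293}{476} \approx 3738.0$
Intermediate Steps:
$I = -8$ ($I = -24 + 8 \cdot 2 = -24 + 16 = -8$)
$A = -5$ ($A = 3 - 8 = -5$)
$N = -4$ ($N = 2 \left(-5\right) + 6 = -10 + 6 = -4$)
$\frac{48089}{\left(-28\right) 6 \left(-34\right) \frac{1}{\left(-135 + y\right) N}} = \frac{48089}{\left(-28\right) 6 \left(-34\right) \frac{1}{\left(-135 + 24\right) \left(-4\right)}} = \frac{48089}{\left(-168\right) \left(-34\right) \frac{1}{\left(-111\right) \left(-4\right)}} = \frac{48089}{5712 \cdot \frac{1}{444}} = \frac{48089}{\frac{476}{37}} = 48089 \cdot \frac{37}{476} = \frac{1779293}{476}$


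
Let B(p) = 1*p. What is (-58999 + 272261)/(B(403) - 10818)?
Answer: -213262/10415 ≈ -20.476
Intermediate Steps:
B(p) = p
(-58999 + 272261)/(B(403) - 10818) = (-58999 + 272261)/(403 - 10818) = 213262/(-10415) = 213262*(-1/10415) = -213262/10415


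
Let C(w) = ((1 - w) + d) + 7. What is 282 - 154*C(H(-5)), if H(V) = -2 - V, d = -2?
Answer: -180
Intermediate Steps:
C(w) = 6 - w (C(w) = ((1 - w) - 2) + 7 = (-1 - w) + 7 = 6 - w)
282 - 154*C(H(-5)) = 282 - 154*(6 - (-2 - 1*(-5))) = 282 - 154*(6 - (-2 + 5)) = 282 - 154*(6 - 1*3) = 282 - 154*(6 - 3) = 282 - 154*3 = 282 - 462 = -180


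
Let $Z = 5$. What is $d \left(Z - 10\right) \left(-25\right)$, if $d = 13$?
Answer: $1625$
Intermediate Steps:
$d \left(Z - 10\right) \left(-25\right) = 13 \left(5 - 10\right) \left(-25\right) = 13 \left(-5\right) \left(-25\right) = \left(-65\right) \left(-25\right) = 1625$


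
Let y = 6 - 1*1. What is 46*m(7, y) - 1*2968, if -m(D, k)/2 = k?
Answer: -3428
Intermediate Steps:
y = 5 (y = 6 - 1 = 5)
m(D, k) = -2*k
46*m(7, y) - 1*2968 = 46*(-2*5) - 1*2968 = 46*(-10) - 2968 = -460 - 2968 = -3428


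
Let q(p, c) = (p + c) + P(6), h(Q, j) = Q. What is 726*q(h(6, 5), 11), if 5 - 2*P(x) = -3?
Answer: 15246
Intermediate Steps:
P(x) = 4 (P(x) = 5/2 - 1/2*(-3) = 5/2 + 3/2 = 4)
q(p, c) = 4 + c + p (q(p, c) = (p + c) + 4 = (c + p) + 4 = 4 + c + p)
726*q(h(6, 5), 11) = 726*(4 + 11 + 6) = 726*21 = 15246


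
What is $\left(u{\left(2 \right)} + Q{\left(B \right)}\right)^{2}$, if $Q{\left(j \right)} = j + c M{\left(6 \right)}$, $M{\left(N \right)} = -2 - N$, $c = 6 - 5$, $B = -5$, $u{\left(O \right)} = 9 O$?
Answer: $25$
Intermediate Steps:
$c = 1$ ($c = 6 - 5 = 1$)
$Q{\left(j \right)} = -8 + j$ ($Q{\left(j \right)} = j + 1 \left(-2 - 6\right) = j + 1 \left(-8\right) = j - 8 = -8 + j$)
$\left(u{\left(2 \right)} + Q{\left(B \right)}\right)^{2} = \left(9 \cdot 2 - 13\right)^{2} = \left(18 - 13\right)^{2} = 5^{2} = 25$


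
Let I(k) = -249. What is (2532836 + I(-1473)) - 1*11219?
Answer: 2521368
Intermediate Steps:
(2532836 + I(-1473)) - 1*11219 = (2532836 - 249) - 1*11219 = 2532587 - 11219 = 2521368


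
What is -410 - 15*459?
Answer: -7295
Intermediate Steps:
-410 - 15*459 = -410 - 6885 = -7295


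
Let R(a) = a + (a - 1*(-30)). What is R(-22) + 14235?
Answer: 14221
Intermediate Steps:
R(a) = 30 + 2*a (R(a) = a + (a + 30) = a + (30 + a) = 30 + 2*a)
R(-22) + 14235 = (30 + 2*(-22)) + 14235 = (30 - 44) + 14235 = -14 + 14235 = 14221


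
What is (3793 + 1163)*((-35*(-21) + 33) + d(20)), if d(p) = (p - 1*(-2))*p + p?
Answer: 6085968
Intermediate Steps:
d(p) = p + p*(2 + p) (d(p) = (p + 2)*p + p = (2 + p)*p + p = p*(2 + p) + p = p + p*(2 + p))
(3793 + 1163)*((-35*(-21) + 33) + d(20)) = (3793 + 1163)*((-35*(-21) + 33) + 20*(3 + 20)) = 4956*((735 + 33) + 20*23) = 4956*(768 + 460) = 4956*1228 = 6085968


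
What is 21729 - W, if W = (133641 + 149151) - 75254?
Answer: -185809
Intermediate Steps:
W = 207538 (W = 282792 - 75254 = 207538)
21729 - W = 21729 - 1*207538 = 21729 - 207538 = -185809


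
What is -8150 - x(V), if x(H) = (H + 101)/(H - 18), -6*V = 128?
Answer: -961461/118 ≈ -8148.0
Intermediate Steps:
V = -64/3 (V = -1/6*128 = -64/3 ≈ -21.333)
x(H) = (101 + H)/(-18 + H)
-8150 - x(V) = -8150 - (101 - 64/3)/(-18 - 64/3) = -8150 - 239/((-118/3)*3) = -8150 - (-3)*239/(118*3) = -8150 - 1*(-239/118) = -8150 + 239/118 = -961461/118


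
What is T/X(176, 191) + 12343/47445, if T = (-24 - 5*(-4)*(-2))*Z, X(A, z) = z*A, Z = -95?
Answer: 43961743/99681945 ≈ 0.44102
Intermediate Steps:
X(A, z) = A*z
T = 6080 (T = (-24 - 5*(-4)*(-2))*(-95) = (-24 + 20*(-2))*(-95) = (-24 - 40)*(-95) = -64*(-95) = 6080)
T/X(176, 191) + 12343/47445 = 6080/((176*191)) + 12343/47445 = 6080/33616 + 12343*(1/47445) = 6080*(1/33616) + 12343/47445 = 380/2101 + 12343/47445 = 43961743/99681945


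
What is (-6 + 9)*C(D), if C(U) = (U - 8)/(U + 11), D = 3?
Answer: -15/14 ≈ -1.0714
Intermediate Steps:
C(U) = (-8 + U)/(11 + U)
(-6 + 9)*C(D) = (-6 + 9)*((-8 + 3)/(11 + 3)) = 3*(-5/14) = -15/14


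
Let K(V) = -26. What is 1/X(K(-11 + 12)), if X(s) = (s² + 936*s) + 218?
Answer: -1/23442 ≈ -4.2658e-5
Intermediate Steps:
X(s) = 218 + s² + 936*s
1/X(K(-11 + 12)) = 1/(218 + (-26)² + 936*(-26)) = 1/(218 + 676 - 24336) = 1/(-23442) = -1/23442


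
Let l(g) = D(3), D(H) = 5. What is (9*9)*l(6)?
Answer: 405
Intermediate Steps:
l(g) = 5
(9*9)*l(6) = (9*9)*5 = 81*5 = 405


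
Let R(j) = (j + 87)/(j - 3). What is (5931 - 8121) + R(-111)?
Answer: -41606/19 ≈ -2189.8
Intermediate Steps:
R(j) = (87 + j)/(-3 + j)
(5931 - 8121) + R(-111) = (5931 - 8121) + (87 - 111)/(-3 - 111) = -2190 - 24/(-114) = -2190 - 1/114*(-24) = -2190 + 4/19 = -41606/19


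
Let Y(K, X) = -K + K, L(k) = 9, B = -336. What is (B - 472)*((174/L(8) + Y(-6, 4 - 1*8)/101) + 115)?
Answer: -325624/3 ≈ -1.0854e+5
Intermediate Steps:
Y(K, X) = 0
(B - 472)*((174/L(8) + Y(-6, 4 - 1*8)/101) + 115) = (-336 - 472)*((174/9 + 0/101) + 115) = -808*((174*(1/9) + 0*(1/101)) + 115) = -808*((58/3 + 0) + 115) = -808*(58/3 + 115) = -808*403/3 = -325624/3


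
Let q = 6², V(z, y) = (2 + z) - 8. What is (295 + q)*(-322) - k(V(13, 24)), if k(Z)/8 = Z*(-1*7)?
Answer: -106190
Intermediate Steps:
V(z, y) = -6 + z
k(Z) = -56*Z (k(Z) = 8*(Z*(-1*7)) = 8*(Z*(-7)) = 8*(-7*Z) = -56*Z)
q = 36
(295 + q)*(-322) - k(V(13, 24)) = (295 + 36)*(-322) - (-56)*(-6 + 13) = 331*(-322) - (-56)*7 = -106582 - 1*(-392) = -106582 + 392 = -106190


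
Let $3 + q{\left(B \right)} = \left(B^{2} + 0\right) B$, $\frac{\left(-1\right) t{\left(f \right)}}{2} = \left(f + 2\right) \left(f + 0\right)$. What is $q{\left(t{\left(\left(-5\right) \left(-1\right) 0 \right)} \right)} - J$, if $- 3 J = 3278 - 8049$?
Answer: $- \frac{4780}{3} \approx -1593.3$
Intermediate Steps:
$J = \frac{4771}{3}$ ($J = - \frac{3278 - 8049}{3} = \left(- \frac{1}{3}\right) \left(-4771\right) = \frac{4771}{3} \approx 1590.3$)
$t{\left(f \right)} = - 2 f \left(2 + f\right)$ ($t{\left(f \right)} = - 2 \left(f + 2\right) \left(f + 0\right) = - 2 \left(2 + f\right) f = - 2 f \left(2 + f\right)$)
$q{\left(B \right)} = -3 + B^{3}$ ($q{\left(B \right)} = -3 + \left(B^{2} + 0\right) B = -3 + B^{2} B = -3 + B^{3}$)
$q{\left(t{\left(\left(-5\right) \left(-1\right) 0 \right)} \right)} - J = \left(-3 + \left(- 2 \left(-5\right) \left(-1\right) 0 \left(2 + \left(-5\right) \left(-1\right) 0\right)\right)^{3}\right) - \frac{4771}{3} = \left(-3 + \left(- 2 \cdot 5 \cdot 0 \left(2 + 5 \cdot 0\right)\right)^{3}\right) - \frac{4771}{3} = \left(-3 + \left(\left(-2\right) 0 \left(2 + 0\right)\right)^{3}\right) - \frac{4771}{3} = \left(-3 + \left(\left(-2\right) 0 \cdot 2\right)^{3}\right) - \frac{4771}{3} = \left(-3 + 0^{3}\right) - \frac{4771}{3} = \left(-3 + 0\right) - \frac{4771}{3} = -3 - \frac{4771}{3} = - \frac{4780}{3}$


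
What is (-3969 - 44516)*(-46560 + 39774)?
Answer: 329019210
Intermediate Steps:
(-3969 - 44516)*(-46560 + 39774) = -48485*(-6786) = 329019210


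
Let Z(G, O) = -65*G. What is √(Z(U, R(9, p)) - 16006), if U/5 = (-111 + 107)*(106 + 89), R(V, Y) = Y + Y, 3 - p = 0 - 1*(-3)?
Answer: √237494 ≈ 487.33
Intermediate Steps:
p = 0 (p = 3 - (0 - 1*(-3)) = 3 - (0 + 3) = 3 - 1*3 = 3 - 3 = 0)
R(V, Y) = 2*Y
U = -3900 (U = 5*((-111 + 107)*(106 + 89)) = 5*(-4*195) = 5*(-780) = -3900)
√(Z(U, R(9, p)) - 16006) = √(-65*(-3900) - 16006) = √(253500 - 16006) = √237494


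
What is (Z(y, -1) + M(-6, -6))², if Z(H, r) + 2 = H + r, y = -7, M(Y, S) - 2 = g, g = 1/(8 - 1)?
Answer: 3025/49 ≈ 61.735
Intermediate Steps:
g = ⅐ (g = 1/7 = ⅐ ≈ 0.14286)
M(Y, S) = 15/7 (M(Y, S) = 2 + ⅐ = 15/7)
Z(H, r) = -2 + H + r (Z(H, r) = -2 + (H + r) = -2 + H + r)
(Z(y, -1) + M(-6, -6))² = ((-2 - 7 - 1) + 15/7)² = (-10 + 15/7)² = (-55/7)² = 3025/49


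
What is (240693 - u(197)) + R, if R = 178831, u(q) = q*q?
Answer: 380715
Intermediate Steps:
u(q) = q**2
(240693 - u(197)) + R = (240693 - 1*197**2) + 178831 = (240693 - 1*38809) + 178831 = (240693 - 38809) + 178831 = 201884 + 178831 = 380715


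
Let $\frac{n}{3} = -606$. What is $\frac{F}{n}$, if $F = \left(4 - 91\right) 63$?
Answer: $\frac{609}{202} \approx 3.0149$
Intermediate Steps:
$n = -1818$ ($n = 3 \left(-606\right) = -1818$)
$F = -5481$ ($F = \left(-87\right) 63 = -5481$)
$\frac{F}{n} = - \frac{5481}{-1818} = \left(-5481\right) \left(- \frac{1}{1818}\right) = \frac{609}{202}$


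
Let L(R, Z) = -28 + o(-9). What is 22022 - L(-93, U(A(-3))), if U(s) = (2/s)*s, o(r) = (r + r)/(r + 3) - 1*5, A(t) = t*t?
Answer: 22052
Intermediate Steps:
A(t) = t²
o(r) = -5 + 2*r/(3 + r) (o(r) = (2*r)/(3 + r) - 5 = 2*r/(3 + r) - 5 = -5 + 2*r/(3 + r))
U(s) = 2
L(R, Z) = -30 (L(R, Z) = -28 + 3*(-5 - 1*(-9))/(3 - 9) = -28 + 3*(-5 + 9)/(-6) = -28 + 3*(-⅙)*4 = -28 - 2 = -30)
22022 - L(-93, U(A(-3))) = 22022 - 1*(-30) = 22022 + 30 = 22052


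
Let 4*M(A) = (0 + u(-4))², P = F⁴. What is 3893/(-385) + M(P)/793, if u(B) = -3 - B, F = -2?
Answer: -12348211/1221220 ≈ -10.111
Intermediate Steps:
P = 16 (P = (-2)⁴ = 16)
M(A) = ¼ (M(A) = (0 + (-3 - 1*(-4)))²/4 = (0 + (-3 + 4))²/4 = (0 + 1)²/4 = (¼)*1² = (¼)*1 = ¼)
3893/(-385) + M(P)/793 = 3893/(-385) + (¼)/793 = 3893*(-1/385) + (¼)*(1/793) = -3893/385 + 1/3172 = -12348211/1221220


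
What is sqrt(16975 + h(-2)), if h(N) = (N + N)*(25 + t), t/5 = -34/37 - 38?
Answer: 15*sqrt(107411)/37 ≈ 132.87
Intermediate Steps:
t = -7200/37 (t = 5*(-34/37 - 38) = 5*(-1440/37) = -7200/37 ≈ -194.59)
h(N) = -12550*N/37 (h(N) = (N + N)*(25 - 7200/37) = (2*N)*(-6275/37) = -12550*N/37)
sqrt(16975 + h(-2)) = sqrt(16975 - 12550/37*(-2)) = sqrt(16975 + 25100/37) = sqrt(653175/37) = 15*sqrt(107411)/37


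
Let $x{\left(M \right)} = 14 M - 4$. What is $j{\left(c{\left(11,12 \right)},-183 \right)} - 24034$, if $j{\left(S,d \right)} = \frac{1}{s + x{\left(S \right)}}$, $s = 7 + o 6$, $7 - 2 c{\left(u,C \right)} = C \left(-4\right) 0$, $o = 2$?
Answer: $- \frac{1538175}{64} \approx -24034.0$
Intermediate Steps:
$c{\left(u,C \right)} = \frac{7}{2}$ ($c{\left(u,C \right)} = \frac{7}{2} - \frac{C \left(-4\right) 0}{2} = \frac{7}{2} - \frac{- 4 C 0}{2} = \frac{7}{2} - 0 = \frac{7}{2} + 0 = \frac{7}{2}$)
$x{\left(M \right)} = -4 + 14 M$
$s = 19$ ($s = 7 + 2 \cdot 6 = 7 + 12 = 19$)
$j{\left(S,d \right)} = \frac{1}{15 + 14 S}$ ($j{\left(S,d \right)} = \frac{1}{19 + \left(-4 + 14 S\right)} = \frac{1}{15 + 14 S}$)
$j{\left(c{\left(11,12 \right)},-183 \right)} - 24034 = \frac{1}{15 + 14 \cdot \frac{7}{2}} - 24034 = \frac{1}{15 + 49} - 24034 = \frac{1}{64} - 24034 = - \frac{1538175}{64}$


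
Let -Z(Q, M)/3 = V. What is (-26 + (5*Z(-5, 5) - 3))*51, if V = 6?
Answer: -6069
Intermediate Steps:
Z(Q, M) = -18 (Z(Q, M) = -3*6 = -18)
(-26 + (5*Z(-5, 5) - 3))*51 = (-26 + (5*(-18) - 3))*51 = (-26 + (-90 - 3))*51 = (-26 - 93)*51 = -119*51 = -6069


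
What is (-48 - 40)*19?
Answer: -1672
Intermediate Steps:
(-48 - 40)*19 = -88*19 = -1672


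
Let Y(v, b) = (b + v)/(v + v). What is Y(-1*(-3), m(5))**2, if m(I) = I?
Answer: 16/9 ≈ 1.7778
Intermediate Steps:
Y(v, b) = (b + v)/(2*v) (Y(v, b) = (b + v)/((2*v)) = (b + v)*(1/(2*v)) = (b + v)/(2*v))
Y(-1*(-3), m(5))**2 = ((5 - 1*(-3))/(2*((-1*(-3)))))**2 = ((1/2)*(5 + 3)/3)**2 = ((1/2)*(1/3)*8)**2 = (4/3)**2 = 16/9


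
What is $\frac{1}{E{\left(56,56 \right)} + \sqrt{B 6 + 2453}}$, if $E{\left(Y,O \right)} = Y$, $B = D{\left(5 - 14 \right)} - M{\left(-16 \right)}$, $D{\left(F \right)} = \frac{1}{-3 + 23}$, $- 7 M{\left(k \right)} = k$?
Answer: $\frac{3920}{48749} - \frac{\sqrt{11953970}}{48749} \approx 0.0094884$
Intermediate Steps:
$M{\left(k \right)} = - \frac{k}{7}$
$D{\left(F \right)} = \frac{1}{20}$
$B = - \frac{313}{140}$ ($B = \frac{1}{20} - \left(- \frac{1}{7}\right) \left(-16\right) = \frac{1}{20} - \frac{16}{7} = - \frac{313}{140} \approx -2.2357$)
$\frac{1}{E{\left(56,56 \right)} + \sqrt{B 6 + 2453}} = \frac{1}{56 + \sqrt{\left(- \frac{313}{140}\right) 6 + 2453}} = \frac{1}{56 + \sqrt{- \frac{939}{70} + 2453}} = \frac{1}{56 + \sqrt{\frac{170771}{70}}} = \frac{1}{56 + \frac{\sqrt{11953970}}{70}}$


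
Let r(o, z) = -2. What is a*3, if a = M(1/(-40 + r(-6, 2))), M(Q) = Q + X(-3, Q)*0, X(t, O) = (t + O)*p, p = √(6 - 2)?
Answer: -1/14 ≈ -0.071429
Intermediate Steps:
p = 2 (p = √4 = 2)
X(t, O) = 2*O + 2*t (X(t, O) = (t + O)*2 = (O + t)*2 = 2*O + 2*t)
M(Q) = Q (M(Q) = Q + (2*Q + 2*(-3))*0 = Q + (2*Q - 6)*0 = Q + (-6 + 2*Q)*0 = Q + 0 = Q)
a = -1/42 (a = 1/(-40 - 2) = 1/(-42) = -1/42 ≈ -0.023810)
a*3 = -1/42*3 = -1/14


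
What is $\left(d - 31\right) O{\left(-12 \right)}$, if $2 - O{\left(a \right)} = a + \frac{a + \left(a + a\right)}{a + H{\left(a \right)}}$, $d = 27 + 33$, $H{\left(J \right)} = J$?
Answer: $\frac{725}{2} \approx 362.5$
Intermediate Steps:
$d = 60$
$O{\left(a \right)} = \frac{1}{2} - a$ ($O{\left(a \right)} = 2 - \left(a + \frac{a + \left(a + a\right)}{a + a}\right) = 2 - \left(a + \frac{a + 2 a}{2 a}\right) = 2 - \left(a + 3 a \frac{1}{2 a}\right) = 2 - \left(a + \frac{3}{2}\right) = 2 - \left(\frac{3}{2} + a\right) = \frac{1}{2} - a$)
$\left(d - 31\right) O{\left(-12 \right)} = \left(60 - 31\right) \left(\frac{1}{2} - -12\right) = 29 \left(\frac{1}{2} + 12\right) = 29 \cdot \frac{25}{2} = \frac{725}{2}$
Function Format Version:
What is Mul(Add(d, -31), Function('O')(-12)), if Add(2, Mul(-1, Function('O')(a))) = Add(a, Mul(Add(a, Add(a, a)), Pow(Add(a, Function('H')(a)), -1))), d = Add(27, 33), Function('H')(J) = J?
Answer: Rational(725, 2) ≈ 362.50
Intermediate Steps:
d = 60
Function('O')(a) = Add(Rational(1, 2), Mul(-1, a)) (Function('O')(a) = Add(2, Mul(-1, Add(a, Mul(Add(a, Add(a, a)), Pow(Add(a, a), -1))))) = Add(2, Mul(-1, Add(a, Mul(Add(a, Mul(2, a)), Pow(Mul(2, a), -1))))) = Add(2, Mul(-1, Add(a, Mul(Mul(3, a), Mul(Rational(1, 2), Pow(a, -1)))))) = Add(2, Mul(-1, Add(a, Rational(3, 2)))) = Add(2, Mul(-1, Add(Rational(3, 2), a))) = Add(2, Add(Rational(-3, 2), Mul(-1, a))) = Add(Rational(1, 2), Mul(-1, a)))
Mul(Add(d, -31), Function('O')(-12)) = Mul(Add(60, -31), Add(Rational(1, 2), Mul(-1, -12))) = Mul(29, Add(Rational(1, 2), 12)) = Mul(29, Rational(25, 2)) = Rational(725, 2)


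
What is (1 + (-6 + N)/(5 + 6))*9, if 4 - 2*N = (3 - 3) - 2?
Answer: 72/11 ≈ 6.5455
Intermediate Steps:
N = 3 (N = 2 - ((3 - 3) - 2)/2 = 2 - (0 - 2)/2 = 2 - ½*(-2) = 2 + 1 = 3)
(1 + (-6 + N)/(5 + 6))*9 = (1 + (-6 + 3)/(5 + 6))*9 = (1 - 3/11)*9 = (8/11)*9 = 72/11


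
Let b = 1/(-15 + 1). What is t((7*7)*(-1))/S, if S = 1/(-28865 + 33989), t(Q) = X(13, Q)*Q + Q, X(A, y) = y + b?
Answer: 12069582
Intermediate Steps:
b = -1/14 (b = 1/(-14) = -1/14 ≈ -0.071429)
X(A, y) = -1/14 + y (X(A, y) = y - 1/14 = -1/14 + y)
t(Q) = Q + Q*(-1/14 + Q) (t(Q) = (-1/14 + Q)*Q + Q = Q*(-1/14 + Q) + Q = Q + Q*(-1/14 + Q))
S = 1/5124 ≈ 0.00019516
t((7*7)*(-1))/S = (((7*7)*(-1))*(13 + 14*((7*7)*(-1)))/14)/(1/5124) = ((49*(-1))*(13 + 14*(49*(-1)))/14)*5124 = ((1/14)*(-49)*(13 + 14*(-49)))*5124 = ((1/14)*(-49)*(13 - 686))*5124 = ((1/14)*(-49)*(-673))*5124 = (4711/2)*5124 = 12069582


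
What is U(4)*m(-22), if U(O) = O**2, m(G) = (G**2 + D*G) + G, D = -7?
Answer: 9856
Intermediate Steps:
m(G) = G**2 - 6*G (m(G) = (G**2 - 7*G) + G = G**2 - 6*G)
U(4)*m(-22) = 4**2*(-22*(-6 - 22)) = 16*(-22*(-28)) = 16*616 = 9856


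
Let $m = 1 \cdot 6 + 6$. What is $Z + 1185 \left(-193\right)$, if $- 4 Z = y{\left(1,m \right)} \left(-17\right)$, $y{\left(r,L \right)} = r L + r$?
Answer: $- \frac{914599}{4} \approx -2.2865 \cdot 10^{5}$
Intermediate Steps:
$m = 12$ ($m = 6 + 6 = 12$)
$y{\left(r,L \right)} = r + L r$ ($y{\left(r,L \right)} = L r + r = r + L r$)
$Z = \frac{221}{4}$ ($Z = - \frac{1 \left(1 + 12\right) \left(-17\right)}{4} = - \frac{1 \cdot 13 \left(-17\right)}{4} = - \frac{13 \left(-17\right)}{4} = \left(- \frac{1}{4}\right) \left(-221\right) = \frac{221}{4} \approx 55.25$)
$Z + 1185 \left(-193\right) = \frac{221}{4} + 1185 \left(-193\right) = \frac{221}{4} - 228705 = - \frac{914599}{4}$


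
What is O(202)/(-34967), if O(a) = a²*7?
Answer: -285628/34967 ≈ -8.1685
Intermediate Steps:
O(a) = 7*a²
O(202)/(-34967) = (7*202²)/(-34967) = (7*40804)*(-1/34967) = 285628*(-1/34967) = -285628/34967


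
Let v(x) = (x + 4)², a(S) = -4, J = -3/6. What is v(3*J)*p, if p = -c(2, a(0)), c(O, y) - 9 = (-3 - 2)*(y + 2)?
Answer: -475/4 ≈ -118.75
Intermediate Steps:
J = -½ (J = -3*⅙ = -½ ≈ -0.50000)
v(x) = (4 + x)²
c(O, y) = -1 - 5*y (c(O, y) = 9 + (-3 - 2)*(y + 2) = 9 - 5*(2 + y) = 9 + (-10 - 5*y) = -1 - 5*y)
p = -19 (p = -(-1 - 5*(-4)) = -(-1 + 20) = -1*19 = -19)
v(3*J)*p = (4 + 3*(-½))²*(-19) = (4 - 3/2)²*(-19) = (5/2)²*(-19) = (25/4)*(-19) = -475/4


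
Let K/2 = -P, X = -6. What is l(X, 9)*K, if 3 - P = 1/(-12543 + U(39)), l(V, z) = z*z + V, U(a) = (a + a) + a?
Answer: -931975/2071 ≈ -450.01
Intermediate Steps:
U(a) = 3*a (U(a) = 2*a + a = 3*a)
l(V, z) = V + z² (l(V, z) = z² + V = V + z²)
P = 37279/12426 (P = 3 - 1/(-12543 + 3*39) = 3 - 1/(-12543 + 117) = 3 - 1/(-12426) = 3 - 1*(-1/12426) = 3 + 1/12426 = 37279/12426 ≈ 3.0001)
K = -37279/6213 (K = 2*(-1*37279/12426) = 2*(-37279/12426) = -37279/6213 ≈ -6.0002)
l(X, 9)*K = (-6 + 9²)*(-37279/6213) = (-6 + 81)*(-37279/6213) = 75*(-37279/6213) = -931975/2071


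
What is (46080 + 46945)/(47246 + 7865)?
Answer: 93025/55111 ≈ 1.6880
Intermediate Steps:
(46080 + 46945)/(47246 + 7865) = 93025/55111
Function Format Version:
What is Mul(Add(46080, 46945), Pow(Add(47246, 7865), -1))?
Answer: Rational(93025, 55111) ≈ 1.6880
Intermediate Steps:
Mul(Add(46080, 46945), Pow(Add(47246, 7865), -1)) = Mul(93025, Pow(55111, -1)) = Mul(93025, Rational(1, 55111)) = Rational(93025, 55111)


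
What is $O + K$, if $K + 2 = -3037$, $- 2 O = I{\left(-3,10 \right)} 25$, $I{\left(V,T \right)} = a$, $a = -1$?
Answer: $- \frac{6053}{2} \approx -3026.5$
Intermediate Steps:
$I{\left(V,T \right)} = -1$
$O = \frac{25}{2}$ ($O = - \frac{\left(-1\right) 25}{2} = \left(- \frac{1}{2}\right) \left(-25\right) = \frac{25}{2} \approx 12.5$)
$K = -3039$ ($K = -2 - 3037 = -3039$)
$O + K = \frac{25}{2} - 3039 = - \frac{6053}{2}$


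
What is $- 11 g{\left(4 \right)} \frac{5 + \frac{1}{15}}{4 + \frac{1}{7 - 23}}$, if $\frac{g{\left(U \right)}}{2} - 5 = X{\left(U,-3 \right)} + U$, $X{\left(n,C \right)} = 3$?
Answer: $- \frac{107008}{315} \approx -339.71$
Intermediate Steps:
$g{\left(U \right)} = 16 + 2 U$ ($g{\left(U \right)} = 10 + 2 \left(3 + U\right) = 10 + \left(6 + 2 U\right) = 16 + 2 U$)
$- 11 g{\left(4 \right)} \frac{5 + \frac{1}{15}}{4 + \frac{1}{7 - 23}} = - 11 \left(16 + 2 \cdot 4\right) \frac{5 + \frac{1}{15}}{4 + \frac{1}{7 - 23}} = - 11 \left(16 + 8\right) \frac{5 + \frac{1}{15}}{4 + \frac{1}{-16}} = \left(-11\right) 24 \frac{76}{15 \left(4 - \frac{1}{16}\right)} = - 264 \frac{76}{15 \cdot \frac{63}{16}} = - 264 \cdot \frac{76}{15} \cdot \frac{16}{63} = \left(-264\right) \frac{1216}{945} = - \frac{107008}{315}$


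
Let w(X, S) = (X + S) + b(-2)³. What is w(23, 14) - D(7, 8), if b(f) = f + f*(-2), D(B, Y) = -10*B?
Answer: 115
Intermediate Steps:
b(f) = -f (b(f) = f - 2*f = -f)
w(X, S) = 8 + S + X (w(X, S) = (X + S) + (-1*(-2))³ = (S + X) + 2³ = (S + X) + 8 = 8 + S + X)
w(23, 14) - D(7, 8) = (8 + 14 + 23) - (-10)*7 = 45 - 1*(-70) = 45 + 70 = 115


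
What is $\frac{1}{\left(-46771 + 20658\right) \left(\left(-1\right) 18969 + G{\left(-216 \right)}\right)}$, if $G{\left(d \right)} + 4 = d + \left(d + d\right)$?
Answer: $\frac{1}{512363173} \approx 1.9517 \cdot 10^{-9}$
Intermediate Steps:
$G{\left(d \right)} = -4 + 3 d$ ($G{\left(d \right)} = -4 + \left(d + \left(d + d\right)\right) = -4 + \left(d + 2 d\right) = -4 + 3 d$)
$\frac{1}{\left(-46771 + 20658\right) \left(\left(-1\right) 18969 + G{\left(-216 \right)}\right)} = \frac{1}{\left(-46771 + 20658\right) \left(\left(-1\right) 18969 + \left(-4 + 3 \left(-216\right)\right)\right)} = \frac{1}{\left(-26113\right) \left(-18969 - 652\right)} = \frac{1}{\left(-26113\right) \left(-19621\right)} = \frac{1}{512363173}$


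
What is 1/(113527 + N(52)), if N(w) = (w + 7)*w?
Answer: 1/116595 ≈ 8.5767e-6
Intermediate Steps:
N(w) = w*(7 + w) (N(w) = (7 + w)*w = w*(7 + w))
1/(113527 + N(52)) = 1/(113527 + 52*(7 + 52)) = 1/(113527 + 52*59) = 1/(113527 + 3068) = 1/116595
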